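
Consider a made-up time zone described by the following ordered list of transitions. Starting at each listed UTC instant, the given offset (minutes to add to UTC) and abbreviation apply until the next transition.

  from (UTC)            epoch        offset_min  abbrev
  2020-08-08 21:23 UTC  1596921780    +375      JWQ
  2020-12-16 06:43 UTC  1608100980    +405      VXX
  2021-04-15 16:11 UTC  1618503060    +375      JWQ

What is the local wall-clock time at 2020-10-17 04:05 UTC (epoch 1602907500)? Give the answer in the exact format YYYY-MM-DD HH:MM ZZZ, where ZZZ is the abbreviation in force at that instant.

Query: 2020-10-17 04:05 UTC
Rule 1/3 (JWQ, +06:15): 2020-08-08 21:23 UTC ≤ query < 2020-12-16 06:43 UTC
4·60 + 5 + 375 = 620 min
620 = 0·1440 + 620; 620 = 10·60 + 20 → 10:20, same day
→ 2020-10-17 10:20 JWQ

2020-10-17 10:20 JWQ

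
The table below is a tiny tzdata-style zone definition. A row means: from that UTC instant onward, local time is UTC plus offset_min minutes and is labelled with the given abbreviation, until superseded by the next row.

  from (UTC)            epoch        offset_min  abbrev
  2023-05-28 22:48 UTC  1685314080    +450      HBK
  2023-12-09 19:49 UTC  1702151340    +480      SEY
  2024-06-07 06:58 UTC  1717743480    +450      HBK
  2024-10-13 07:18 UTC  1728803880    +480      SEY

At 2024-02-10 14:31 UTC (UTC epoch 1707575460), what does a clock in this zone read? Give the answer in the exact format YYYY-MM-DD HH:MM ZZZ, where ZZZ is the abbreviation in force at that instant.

Query: 2024-02-10 14:31 UTC
Rule 2/4 (SEY, +08:00): 2023-12-09 19:49 UTC ≤ query < 2024-06-07 06:58 UTC
14·60 + 31 + 480 = 1351 min
1351 = 0·1440 + 1351; 1351 = 22·60 + 31 → 22:31, same day
→ 2024-02-10 22:31 SEY

2024-02-10 22:31 SEY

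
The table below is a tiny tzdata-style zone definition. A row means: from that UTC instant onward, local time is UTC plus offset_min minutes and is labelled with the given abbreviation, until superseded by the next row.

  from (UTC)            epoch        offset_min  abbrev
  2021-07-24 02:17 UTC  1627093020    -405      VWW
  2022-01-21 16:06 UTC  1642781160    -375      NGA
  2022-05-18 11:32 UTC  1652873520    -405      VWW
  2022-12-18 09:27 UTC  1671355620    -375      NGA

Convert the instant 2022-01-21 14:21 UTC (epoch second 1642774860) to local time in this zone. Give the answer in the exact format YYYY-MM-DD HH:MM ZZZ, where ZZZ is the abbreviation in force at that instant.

Query: 2022-01-21 14:21 UTC
Rule 1/4 (VWW, -06:45): 2021-07-24 02:17 UTC ≤ query < 2022-01-21 16:06 UTC
14·60 + 21 - 405 = 456 min
456 = 0·1440 + 456; 456 = 7·60 + 36 → 07:36, same day
→ 2022-01-21 07:36 VWW

2022-01-21 07:36 VWW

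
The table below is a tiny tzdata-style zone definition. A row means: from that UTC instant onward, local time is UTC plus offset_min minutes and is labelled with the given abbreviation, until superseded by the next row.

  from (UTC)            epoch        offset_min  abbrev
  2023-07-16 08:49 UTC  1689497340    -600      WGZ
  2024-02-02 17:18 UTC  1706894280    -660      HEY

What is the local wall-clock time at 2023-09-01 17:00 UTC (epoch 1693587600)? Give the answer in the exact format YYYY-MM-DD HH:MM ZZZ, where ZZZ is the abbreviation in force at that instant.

2023-09-01 07:00 WGZ

Query: 2023-09-01 17:00 UTC
Rule 1/2 (WGZ, -10:00): 2023-07-16 08:49 UTC ≤ query < 2024-02-02 17:18 UTC
17·60 + 0 - 600 = 420 min
420 = 0·1440 + 420; 420 = 7·60 + 0 → 07:00, same day
→ 2023-09-01 07:00 WGZ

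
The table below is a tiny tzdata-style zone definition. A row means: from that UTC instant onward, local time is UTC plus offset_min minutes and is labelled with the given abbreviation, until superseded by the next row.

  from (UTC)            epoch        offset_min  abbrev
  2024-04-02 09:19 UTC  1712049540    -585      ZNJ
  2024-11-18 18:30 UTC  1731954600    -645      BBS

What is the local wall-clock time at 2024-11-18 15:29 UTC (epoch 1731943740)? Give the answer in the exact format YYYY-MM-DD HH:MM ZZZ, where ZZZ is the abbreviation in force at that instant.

2024-11-18 05:44 ZNJ

Query: 2024-11-18 15:29 UTC
Rule 1/2 (ZNJ, -09:45): 2024-04-02 09:19 UTC ≤ query < 2024-11-18 18:30 UTC
15·60 + 29 - 585 = 344 min
344 = 0·1440 + 344; 344 = 5·60 + 44 → 05:44, same day
→ 2024-11-18 05:44 ZNJ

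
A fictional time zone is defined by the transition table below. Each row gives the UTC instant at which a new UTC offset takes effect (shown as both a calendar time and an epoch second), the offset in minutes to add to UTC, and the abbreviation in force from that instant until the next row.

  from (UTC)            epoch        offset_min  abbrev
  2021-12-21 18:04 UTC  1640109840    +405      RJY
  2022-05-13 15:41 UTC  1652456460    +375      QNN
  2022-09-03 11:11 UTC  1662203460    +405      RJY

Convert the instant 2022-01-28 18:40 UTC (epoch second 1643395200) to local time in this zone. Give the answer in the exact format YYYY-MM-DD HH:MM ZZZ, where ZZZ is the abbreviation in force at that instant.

Query: 2022-01-28 18:40 UTC
Rule 1/3 (RJY, +06:45): 2021-12-21 18:04 UTC ≤ query < 2022-05-13 15:41 UTC
18·60 + 40 + 405 = 1525 min
1525 = 1·1440 + 85; 85 = 1·60 + 25 → 01:25, 2022-01-28 + 1 day = 2022-01-29
→ 2022-01-29 01:25 RJY

2022-01-29 01:25 RJY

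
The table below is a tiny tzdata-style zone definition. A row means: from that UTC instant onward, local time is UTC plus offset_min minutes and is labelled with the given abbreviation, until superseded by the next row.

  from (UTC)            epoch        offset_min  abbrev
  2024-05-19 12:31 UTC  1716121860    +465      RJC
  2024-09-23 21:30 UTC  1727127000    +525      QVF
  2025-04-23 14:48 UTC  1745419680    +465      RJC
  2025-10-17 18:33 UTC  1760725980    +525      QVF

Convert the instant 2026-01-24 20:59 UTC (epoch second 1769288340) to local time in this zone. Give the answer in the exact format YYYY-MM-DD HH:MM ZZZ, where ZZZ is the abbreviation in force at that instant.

2026-01-25 05:44 QVF

Query: 2026-01-24 20:59 UTC
Rule 4/4 (QVF, +08:45): 2025-10-17 18:33 UTC ≤ query < +∞
20·60 + 59 + 525 = 1784 min
1784 = 1·1440 + 344; 344 = 5·60 + 44 → 05:44, 2026-01-24 + 1 day = 2026-01-25
→ 2026-01-25 05:44 QVF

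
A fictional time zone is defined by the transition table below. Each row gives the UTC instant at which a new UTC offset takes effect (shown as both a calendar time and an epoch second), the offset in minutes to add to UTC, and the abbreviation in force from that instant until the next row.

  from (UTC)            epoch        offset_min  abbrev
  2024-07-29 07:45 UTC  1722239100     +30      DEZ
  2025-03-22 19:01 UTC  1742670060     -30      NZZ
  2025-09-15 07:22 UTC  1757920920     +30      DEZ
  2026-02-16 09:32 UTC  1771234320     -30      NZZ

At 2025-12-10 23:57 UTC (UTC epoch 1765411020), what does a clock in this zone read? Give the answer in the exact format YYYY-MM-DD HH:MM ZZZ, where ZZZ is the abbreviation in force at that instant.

2025-12-11 00:27 DEZ

Query: 2025-12-10 23:57 UTC
Rule 3/4 (DEZ, +00:30): 2025-09-15 07:22 UTC ≤ query < 2026-02-16 09:32 UTC
23·60 + 57 + 30 = 1467 min
1467 = 1·1440 + 27; 27 = 0·60 + 27 → 00:27, 2025-12-10 + 1 day = 2025-12-11
→ 2025-12-11 00:27 DEZ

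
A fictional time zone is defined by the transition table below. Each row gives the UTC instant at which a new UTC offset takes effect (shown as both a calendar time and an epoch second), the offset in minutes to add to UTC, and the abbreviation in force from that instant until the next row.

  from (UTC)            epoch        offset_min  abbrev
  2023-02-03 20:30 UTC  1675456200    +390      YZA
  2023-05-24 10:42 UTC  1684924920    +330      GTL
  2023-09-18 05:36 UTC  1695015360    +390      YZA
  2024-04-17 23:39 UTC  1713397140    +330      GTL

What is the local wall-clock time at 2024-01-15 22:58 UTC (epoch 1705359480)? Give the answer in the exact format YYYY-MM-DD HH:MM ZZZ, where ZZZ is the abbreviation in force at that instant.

2024-01-16 05:28 YZA

Query: 2024-01-15 22:58 UTC
Rule 3/4 (YZA, +06:30): 2023-09-18 05:36 UTC ≤ query < 2024-04-17 23:39 UTC
22·60 + 58 + 390 = 1768 min
1768 = 1·1440 + 328; 328 = 5·60 + 28 → 05:28, 2024-01-15 + 1 day = 2024-01-16
→ 2024-01-16 05:28 YZA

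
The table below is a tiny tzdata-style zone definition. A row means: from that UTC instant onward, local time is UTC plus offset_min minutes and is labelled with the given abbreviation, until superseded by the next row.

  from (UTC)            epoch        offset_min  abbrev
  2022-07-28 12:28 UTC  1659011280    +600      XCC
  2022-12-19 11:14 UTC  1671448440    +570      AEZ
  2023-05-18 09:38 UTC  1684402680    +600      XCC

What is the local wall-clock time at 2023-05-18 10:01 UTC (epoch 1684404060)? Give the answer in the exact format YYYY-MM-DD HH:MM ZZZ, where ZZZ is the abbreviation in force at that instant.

2023-05-18 20:01 XCC

Query: 2023-05-18 10:01 UTC
Rule 3/3 (XCC, +10:00): 2023-05-18 09:38 UTC ≤ query < +∞
10·60 + 1 + 600 = 1201 min
1201 = 0·1440 + 1201; 1201 = 20·60 + 1 → 20:01, same day
→ 2023-05-18 20:01 XCC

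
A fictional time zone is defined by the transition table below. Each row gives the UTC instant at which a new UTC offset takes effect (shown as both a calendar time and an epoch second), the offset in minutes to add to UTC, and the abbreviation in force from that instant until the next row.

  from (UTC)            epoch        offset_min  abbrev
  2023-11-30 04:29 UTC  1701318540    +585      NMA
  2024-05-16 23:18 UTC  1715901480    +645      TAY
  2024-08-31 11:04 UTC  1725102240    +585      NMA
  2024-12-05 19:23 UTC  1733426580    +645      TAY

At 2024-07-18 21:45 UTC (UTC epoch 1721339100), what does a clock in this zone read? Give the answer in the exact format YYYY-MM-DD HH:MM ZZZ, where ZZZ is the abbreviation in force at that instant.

Query: 2024-07-18 21:45 UTC
Rule 2/4 (TAY, +10:45): 2024-05-16 23:18 UTC ≤ query < 2024-08-31 11:04 UTC
21·60 + 45 + 645 = 1950 min
1950 = 1·1440 + 510; 510 = 8·60 + 30 → 08:30, 2024-07-18 + 1 day = 2024-07-19
→ 2024-07-19 08:30 TAY

2024-07-19 08:30 TAY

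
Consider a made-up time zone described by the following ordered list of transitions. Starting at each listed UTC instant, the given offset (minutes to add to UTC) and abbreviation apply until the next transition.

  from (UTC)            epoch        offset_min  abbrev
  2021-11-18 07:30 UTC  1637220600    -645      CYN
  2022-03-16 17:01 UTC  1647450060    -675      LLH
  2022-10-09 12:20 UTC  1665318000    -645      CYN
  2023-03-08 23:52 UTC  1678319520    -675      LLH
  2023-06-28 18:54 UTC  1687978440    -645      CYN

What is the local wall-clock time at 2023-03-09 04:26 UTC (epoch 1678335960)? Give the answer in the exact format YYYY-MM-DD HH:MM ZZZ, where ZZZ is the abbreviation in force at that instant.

Query: 2023-03-09 04:26 UTC
Rule 4/5 (LLH, -11:15): 2023-03-08 23:52 UTC ≤ query < 2023-06-28 18:54 UTC
4·60 + 26 - 675 = -409 min
-409 = -1·1440 + 1031; 1031 = 17·60 + 11 → 17:11, 2023-03-09 - 1 day = 2023-03-08
→ 2023-03-08 17:11 LLH

2023-03-08 17:11 LLH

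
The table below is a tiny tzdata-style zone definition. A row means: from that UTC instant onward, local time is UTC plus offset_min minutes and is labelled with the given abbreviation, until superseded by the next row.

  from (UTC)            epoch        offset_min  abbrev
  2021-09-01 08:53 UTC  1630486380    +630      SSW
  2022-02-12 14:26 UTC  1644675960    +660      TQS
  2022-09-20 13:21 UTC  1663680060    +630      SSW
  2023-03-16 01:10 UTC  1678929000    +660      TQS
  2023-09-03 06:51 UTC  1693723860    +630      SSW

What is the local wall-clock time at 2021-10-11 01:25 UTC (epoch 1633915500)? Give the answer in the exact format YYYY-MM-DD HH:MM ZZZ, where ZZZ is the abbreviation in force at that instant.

Query: 2021-10-11 01:25 UTC
Rule 1/5 (SSW, +10:30): 2021-09-01 08:53 UTC ≤ query < 2022-02-12 14:26 UTC
1·60 + 25 + 630 = 715 min
715 = 0·1440 + 715; 715 = 11·60 + 55 → 11:55, same day
→ 2021-10-11 11:55 SSW

2021-10-11 11:55 SSW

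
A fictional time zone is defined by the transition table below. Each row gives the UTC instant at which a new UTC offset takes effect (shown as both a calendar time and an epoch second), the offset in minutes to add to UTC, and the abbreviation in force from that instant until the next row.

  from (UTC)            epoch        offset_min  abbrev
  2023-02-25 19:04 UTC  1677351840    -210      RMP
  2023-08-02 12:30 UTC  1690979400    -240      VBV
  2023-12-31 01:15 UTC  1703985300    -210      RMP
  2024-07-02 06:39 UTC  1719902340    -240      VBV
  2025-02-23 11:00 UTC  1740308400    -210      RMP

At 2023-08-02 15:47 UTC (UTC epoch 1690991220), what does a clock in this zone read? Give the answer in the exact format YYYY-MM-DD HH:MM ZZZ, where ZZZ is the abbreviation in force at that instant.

2023-08-02 11:47 VBV

Query: 2023-08-02 15:47 UTC
Rule 2/5 (VBV, -04:00): 2023-08-02 12:30 UTC ≤ query < 2023-12-31 01:15 UTC
15·60 + 47 - 240 = 707 min
707 = 0·1440 + 707; 707 = 11·60 + 47 → 11:47, same day
→ 2023-08-02 11:47 VBV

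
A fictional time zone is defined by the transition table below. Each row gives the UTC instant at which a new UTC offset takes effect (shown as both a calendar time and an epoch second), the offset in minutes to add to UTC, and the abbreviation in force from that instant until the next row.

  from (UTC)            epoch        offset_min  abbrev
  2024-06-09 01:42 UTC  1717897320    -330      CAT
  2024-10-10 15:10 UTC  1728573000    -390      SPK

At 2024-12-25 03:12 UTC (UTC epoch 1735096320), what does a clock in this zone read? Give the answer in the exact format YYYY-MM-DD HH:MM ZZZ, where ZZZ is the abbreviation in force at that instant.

2024-12-24 20:42 SPK

Query: 2024-12-25 03:12 UTC
Rule 2/2 (SPK, -06:30): 2024-10-10 15:10 UTC ≤ query < +∞
3·60 + 12 - 390 = -198 min
-198 = -1·1440 + 1242; 1242 = 20·60 + 42 → 20:42, 2024-12-25 - 1 day = 2024-12-24
→ 2024-12-24 20:42 SPK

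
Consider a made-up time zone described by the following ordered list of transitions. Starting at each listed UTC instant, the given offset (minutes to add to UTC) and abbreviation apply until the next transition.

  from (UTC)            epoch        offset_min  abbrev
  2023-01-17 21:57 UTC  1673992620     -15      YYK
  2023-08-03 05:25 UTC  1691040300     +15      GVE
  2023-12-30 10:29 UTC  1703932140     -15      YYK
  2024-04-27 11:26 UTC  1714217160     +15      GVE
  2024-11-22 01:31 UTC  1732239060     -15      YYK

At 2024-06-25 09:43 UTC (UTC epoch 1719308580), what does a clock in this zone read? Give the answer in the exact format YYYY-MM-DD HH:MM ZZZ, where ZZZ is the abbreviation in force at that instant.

2024-06-25 09:58 GVE

Query: 2024-06-25 09:43 UTC
Rule 4/5 (GVE, +00:15): 2024-04-27 11:26 UTC ≤ query < 2024-11-22 01:31 UTC
9·60 + 43 + 15 = 598 min
598 = 0·1440 + 598; 598 = 9·60 + 58 → 09:58, same day
→ 2024-06-25 09:58 GVE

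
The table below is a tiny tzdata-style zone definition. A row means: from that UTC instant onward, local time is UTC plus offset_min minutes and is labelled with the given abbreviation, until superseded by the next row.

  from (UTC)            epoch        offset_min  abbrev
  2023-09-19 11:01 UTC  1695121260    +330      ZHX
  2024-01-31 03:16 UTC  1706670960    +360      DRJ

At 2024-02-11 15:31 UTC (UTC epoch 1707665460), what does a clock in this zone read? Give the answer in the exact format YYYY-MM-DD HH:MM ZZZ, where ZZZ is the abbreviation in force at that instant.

Query: 2024-02-11 15:31 UTC
Rule 2/2 (DRJ, +06:00): 2024-01-31 03:16 UTC ≤ query < +∞
15·60 + 31 + 360 = 1291 min
1291 = 0·1440 + 1291; 1291 = 21·60 + 31 → 21:31, same day
→ 2024-02-11 21:31 DRJ

2024-02-11 21:31 DRJ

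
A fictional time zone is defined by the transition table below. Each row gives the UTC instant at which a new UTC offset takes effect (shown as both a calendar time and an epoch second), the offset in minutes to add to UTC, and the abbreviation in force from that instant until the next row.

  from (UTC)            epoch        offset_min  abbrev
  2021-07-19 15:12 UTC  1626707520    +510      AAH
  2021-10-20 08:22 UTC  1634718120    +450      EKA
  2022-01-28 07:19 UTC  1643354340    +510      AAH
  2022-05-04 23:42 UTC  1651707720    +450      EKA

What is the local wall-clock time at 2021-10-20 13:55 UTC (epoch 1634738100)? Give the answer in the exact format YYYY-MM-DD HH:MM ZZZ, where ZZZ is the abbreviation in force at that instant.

Query: 2021-10-20 13:55 UTC
Rule 2/4 (EKA, +07:30): 2021-10-20 08:22 UTC ≤ query < 2022-01-28 07:19 UTC
13·60 + 55 + 450 = 1285 min
1285 = 0·1440 + 1285; 1285 = 21·60 + 25 → 21:25, same day
→ 2021-10-20 21:25 EKA

2021-10-20 21:25 EKA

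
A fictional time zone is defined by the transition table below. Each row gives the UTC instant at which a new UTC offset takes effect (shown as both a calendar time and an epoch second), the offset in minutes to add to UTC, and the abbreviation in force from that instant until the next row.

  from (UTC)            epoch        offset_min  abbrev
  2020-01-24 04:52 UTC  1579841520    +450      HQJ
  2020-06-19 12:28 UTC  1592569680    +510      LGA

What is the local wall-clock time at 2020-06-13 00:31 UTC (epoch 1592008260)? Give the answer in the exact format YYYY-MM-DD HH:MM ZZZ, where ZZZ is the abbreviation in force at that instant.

2020-06-13 08:01 HQJ

Query: 2020-06-13 00:31 UTC
Rule 1/2 (HQJ, +07:30): 2020-01-24 04:52 UTC ≤ query < 2020-06-19 12:28 UTC
0·60 + 31 + 450 = 481 min
481 = 0·1440 + 481; 481 = 8·60 + 1 → 08:01, same day
→ 2020-06-13 08:01 HQJ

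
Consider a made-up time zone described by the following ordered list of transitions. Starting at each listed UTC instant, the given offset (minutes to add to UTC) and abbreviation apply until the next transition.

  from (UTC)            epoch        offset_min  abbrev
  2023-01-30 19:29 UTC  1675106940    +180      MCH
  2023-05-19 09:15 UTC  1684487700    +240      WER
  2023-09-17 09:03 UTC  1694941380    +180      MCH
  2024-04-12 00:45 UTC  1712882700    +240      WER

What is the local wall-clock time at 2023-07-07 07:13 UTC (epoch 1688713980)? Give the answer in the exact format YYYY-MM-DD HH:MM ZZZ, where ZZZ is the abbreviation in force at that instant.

2023-07-07 11:13 WER

Query: 2023-07-07 07:13 UTC
Rule 2/4 (WER, +04:00): 2023-05-19 09:15 UTC ≤ query < 2023-09-17 09:03 UTC
7·60 + 13 + 240 = 673 min
673 = 0·1440 + 673; 673 = 11·60 + 13 → 11:13, same day
→ 2023-07-07 11:13 WER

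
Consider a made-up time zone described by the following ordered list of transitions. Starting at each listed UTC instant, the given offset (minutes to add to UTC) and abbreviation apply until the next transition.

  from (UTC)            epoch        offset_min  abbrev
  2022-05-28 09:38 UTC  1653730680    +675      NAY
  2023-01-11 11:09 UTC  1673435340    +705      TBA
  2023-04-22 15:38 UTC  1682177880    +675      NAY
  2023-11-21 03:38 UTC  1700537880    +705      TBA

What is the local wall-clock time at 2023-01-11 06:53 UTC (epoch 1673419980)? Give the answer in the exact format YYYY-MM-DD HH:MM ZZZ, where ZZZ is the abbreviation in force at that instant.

2023-01-11 18:08 NAY

Query: 2023-01-11 06:53 UTC
Rule 1/4 (NAY, +11:15): 2022-05-28 09:38 UTC ≤ query < 2023-01-11 11:09 UTC
6·60 + 53 + 675 = 1088 min
1088 = 0·1440 + 1088; 1088 = 18·60 + 8 → 18:08, same day
→ 2023-01-11 18:08 NAY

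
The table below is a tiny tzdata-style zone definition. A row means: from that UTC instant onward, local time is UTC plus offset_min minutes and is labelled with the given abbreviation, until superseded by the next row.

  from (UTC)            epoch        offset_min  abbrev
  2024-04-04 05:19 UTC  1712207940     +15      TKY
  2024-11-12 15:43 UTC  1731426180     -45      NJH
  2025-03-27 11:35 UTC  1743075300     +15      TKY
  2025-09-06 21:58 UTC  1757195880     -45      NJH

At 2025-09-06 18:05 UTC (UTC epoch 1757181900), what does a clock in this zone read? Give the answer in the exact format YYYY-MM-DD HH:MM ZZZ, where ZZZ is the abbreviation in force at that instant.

Query: 2025-09-06 18:05 UTC
Rule 3/4 (TKY, +00:15): 2025-03-27 11:35 UTC ≤ query < 2025-09-06 21:58 UTC
18·60 + 5 + 15 = 1100 min
1100 = 0·1440 + 1100; 1100 = 18·60 + 20 → 18:20, same day
→ 2025-09-06 18:20 TKY

2025-09-06 18:20 TKY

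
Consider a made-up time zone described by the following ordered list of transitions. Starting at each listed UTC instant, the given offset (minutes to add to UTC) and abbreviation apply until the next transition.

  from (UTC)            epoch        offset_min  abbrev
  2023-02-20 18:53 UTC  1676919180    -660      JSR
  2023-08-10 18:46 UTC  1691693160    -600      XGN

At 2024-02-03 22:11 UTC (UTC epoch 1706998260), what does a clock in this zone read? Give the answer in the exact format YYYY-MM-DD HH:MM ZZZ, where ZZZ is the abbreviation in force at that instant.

2024-02-03 12:11 XGN

Query: 2024-02-03 22:11 UTC
Rule 2/2 (XGN, -10:00): 2023-08-10 18:46 UTC ≤ query < +∞
22·60 + 11 - 600 = 731 min
731 = 0·1440 + 731; 731 = 12·60 + 11 → 12:11, same day
→ 2024-02-03 12:11 XGN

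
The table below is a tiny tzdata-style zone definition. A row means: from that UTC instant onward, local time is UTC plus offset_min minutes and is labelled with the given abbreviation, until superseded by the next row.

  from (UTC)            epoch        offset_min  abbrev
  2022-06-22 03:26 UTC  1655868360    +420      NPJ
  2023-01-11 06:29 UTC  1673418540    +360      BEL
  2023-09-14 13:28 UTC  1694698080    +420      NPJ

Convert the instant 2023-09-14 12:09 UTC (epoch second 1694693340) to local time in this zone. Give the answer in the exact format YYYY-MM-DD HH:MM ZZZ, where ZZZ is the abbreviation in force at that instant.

2023-09-14 18:09 BEL

Query: 2023-09-14 12:09 UTC
Rule 2/3 (BEL, +06:00): 2023-01-11 06:29 UTC ≤ query < 2023-09-14 13:28 UTC
12·60 + 9 + 360 = 1089 min
1089 = 0·1440 + 1089; 1089 = 18·60 + 9 → 18:09, same day
→ 2023-09-14 18:09 BEL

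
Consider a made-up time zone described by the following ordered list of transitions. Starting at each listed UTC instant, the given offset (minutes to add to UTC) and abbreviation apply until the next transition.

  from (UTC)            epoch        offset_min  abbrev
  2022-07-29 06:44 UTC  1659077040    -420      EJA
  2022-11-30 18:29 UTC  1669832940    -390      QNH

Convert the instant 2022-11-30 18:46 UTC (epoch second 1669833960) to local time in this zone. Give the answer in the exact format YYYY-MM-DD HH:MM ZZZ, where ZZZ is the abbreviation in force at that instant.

Query: 2022-11-30 18:46 UTC
Rule 2/2 (QNH, -06:30): 2022-11-30 18:29 UTC ≤ query < +∞
18·60 + 46 - 390 = 736 min
736 = 0·1440 + 736; 736 = 12·60 + 16 → 12:16, same day
→ 2022-11-30 12:16 QNH

2022-11-30 12:16 QNH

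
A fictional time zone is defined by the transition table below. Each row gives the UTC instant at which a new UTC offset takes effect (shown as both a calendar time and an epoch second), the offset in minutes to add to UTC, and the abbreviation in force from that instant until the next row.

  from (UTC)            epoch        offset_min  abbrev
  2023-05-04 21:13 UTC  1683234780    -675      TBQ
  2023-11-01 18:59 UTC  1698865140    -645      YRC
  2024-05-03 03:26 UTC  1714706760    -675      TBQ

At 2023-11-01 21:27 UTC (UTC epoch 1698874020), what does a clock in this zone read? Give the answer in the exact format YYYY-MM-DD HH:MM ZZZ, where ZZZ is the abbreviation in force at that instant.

2023-11-01 10:42 YRC

Query: 2023-11-01 21:27 UTC
Rule 2/3 (YRC, -10:45): 2023-11-01 18:59 UTC ≤ query < 2024-05-03 03:26 UTC
21·60 + 27 - 645 = 642 min
642 = 0·1440 + 642; 642 = 10·60 + 42 → 10:42, same day
→ 2023-11-01 10:42 YRC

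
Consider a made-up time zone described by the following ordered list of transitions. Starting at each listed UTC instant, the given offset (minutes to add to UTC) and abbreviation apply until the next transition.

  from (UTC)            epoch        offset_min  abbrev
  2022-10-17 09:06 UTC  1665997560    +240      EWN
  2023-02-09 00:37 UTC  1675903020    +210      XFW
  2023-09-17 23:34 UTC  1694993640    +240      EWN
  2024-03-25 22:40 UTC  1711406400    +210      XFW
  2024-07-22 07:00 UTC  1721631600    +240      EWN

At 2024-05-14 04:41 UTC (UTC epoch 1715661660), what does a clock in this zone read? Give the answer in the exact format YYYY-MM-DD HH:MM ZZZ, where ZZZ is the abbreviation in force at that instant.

Query: 2024-05-14 04:41 UTC
Rule 4/5 (XFW, +03:30): 2024-03-25 22:40 UTC ≤ query < 2024-07-22 07:00 UTC
4·60 + 41 + 210 = 491 min
491 = 0·1440 + 491; 491 = 8·60 + 11 → 08:11, same day
→ 2024-05-14 08:11 XFW

2024-05-14 08:11 XFW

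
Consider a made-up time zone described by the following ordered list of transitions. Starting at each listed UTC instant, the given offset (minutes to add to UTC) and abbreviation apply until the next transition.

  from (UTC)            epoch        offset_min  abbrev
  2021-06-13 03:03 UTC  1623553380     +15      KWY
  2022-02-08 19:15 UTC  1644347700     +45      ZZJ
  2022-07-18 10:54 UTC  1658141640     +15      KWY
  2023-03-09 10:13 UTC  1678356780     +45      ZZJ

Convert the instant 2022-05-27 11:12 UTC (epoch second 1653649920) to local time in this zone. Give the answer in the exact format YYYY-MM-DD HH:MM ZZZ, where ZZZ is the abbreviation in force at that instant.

2022-05-27 11:57 ZZJ

Query: 2022-05-27 11:12 UTC
Rule 2/4 (ZZJ, +00:45): 2022-02-08 19:15 UTC ≤ query < 2022-07-18 10:54 UTC
11·60 + 12 + 45 = 717 min
717 = 0·1440 + 717; 717 = 11·60 + 57 → 11:57, same day
→ 2022-05-27 11:57 ZZJ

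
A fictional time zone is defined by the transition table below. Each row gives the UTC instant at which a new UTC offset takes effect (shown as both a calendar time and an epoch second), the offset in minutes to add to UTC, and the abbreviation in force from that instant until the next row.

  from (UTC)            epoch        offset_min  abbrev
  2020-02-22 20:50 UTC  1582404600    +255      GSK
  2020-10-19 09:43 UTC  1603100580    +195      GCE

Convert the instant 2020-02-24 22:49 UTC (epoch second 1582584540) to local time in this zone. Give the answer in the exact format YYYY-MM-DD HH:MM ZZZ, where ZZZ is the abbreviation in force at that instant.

2020-02-25 03:04 GSK

Query: 2020-02-24 22:49 UTC
Rule 1/2 (GSK, +04:15): 2020-02-22 20:50 UTC ≤ query < 2020-10-19 09:43 UTC
22·60 + 49 + 255 = 1624 min
1624 = 1·1440 + 184; 184 = 3·60 + 4 → 03:04, 2020-02-24 + 1 day = 2020-02-25
→ 2020-02-25 03:04 GSK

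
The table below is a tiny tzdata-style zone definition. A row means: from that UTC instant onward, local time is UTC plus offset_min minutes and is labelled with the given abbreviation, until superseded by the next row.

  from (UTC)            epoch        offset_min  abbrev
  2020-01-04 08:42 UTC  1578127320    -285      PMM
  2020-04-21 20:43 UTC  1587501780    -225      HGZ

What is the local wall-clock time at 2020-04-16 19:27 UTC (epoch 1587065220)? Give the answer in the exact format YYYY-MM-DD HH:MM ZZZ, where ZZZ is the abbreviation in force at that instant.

2020-04-16 14:42 PMM

Query: 2020-04-16 19:27 UTC
Rule 1/2 (PMM, -04:45): 2020-01-04 08:42 UTC ≤ query < 2020-04-21 20:43 UTC
19·60 + 27 - 285 = 882 min
882 = 0·1440 + 882; 882 = 14·60 + 42 → 14:42, same day
→ 2020-04-16 14:42 PMM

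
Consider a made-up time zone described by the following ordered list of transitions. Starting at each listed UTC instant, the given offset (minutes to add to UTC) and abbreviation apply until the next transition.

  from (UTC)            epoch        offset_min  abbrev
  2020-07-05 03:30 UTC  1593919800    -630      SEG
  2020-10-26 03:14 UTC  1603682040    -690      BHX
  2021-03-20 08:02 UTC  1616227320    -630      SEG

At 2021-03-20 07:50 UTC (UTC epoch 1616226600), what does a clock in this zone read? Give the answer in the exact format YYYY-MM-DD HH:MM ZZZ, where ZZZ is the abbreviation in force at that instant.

Query: 2021-03-20 07:50 UTC
Rule 2/3 (BHX, -11:30): 2020-10-26 03:14 UTC ≤ query < 2021-03-20 08:02 UTC
7·60 + 50 - 690 = -220 min
-220 = -1·1440 + 1220; 1220 = 20·60 + 20 → 20:20, 2021-03-20 - 1 day = 2021-03-19
→ 2021-03-19 20:20 BHX

2021-03-19 20:20 BHX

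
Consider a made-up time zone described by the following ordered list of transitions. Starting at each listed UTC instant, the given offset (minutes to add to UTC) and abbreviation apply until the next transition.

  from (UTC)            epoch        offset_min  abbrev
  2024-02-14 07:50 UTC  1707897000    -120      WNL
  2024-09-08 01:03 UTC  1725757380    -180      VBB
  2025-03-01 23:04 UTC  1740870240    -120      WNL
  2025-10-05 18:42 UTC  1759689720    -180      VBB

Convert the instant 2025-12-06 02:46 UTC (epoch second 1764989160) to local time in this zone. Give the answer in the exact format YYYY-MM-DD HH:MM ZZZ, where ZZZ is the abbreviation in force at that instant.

2025-12-05 23:46 VBB

Query: 2025-12-06 02:46 UTC
Rule 4/4 (VBB, -03:00): 2025-10-05 18:42 UTC ≤ query < +∞
2·60 + 46 - 180 = -14 min
-14 = -1·1440 + 1426; 1426 = 23·60 + 46 → 23:46, 2025-12-06 - 1 day = 2025-12-05
→ 2025-12-05 23:46 VBB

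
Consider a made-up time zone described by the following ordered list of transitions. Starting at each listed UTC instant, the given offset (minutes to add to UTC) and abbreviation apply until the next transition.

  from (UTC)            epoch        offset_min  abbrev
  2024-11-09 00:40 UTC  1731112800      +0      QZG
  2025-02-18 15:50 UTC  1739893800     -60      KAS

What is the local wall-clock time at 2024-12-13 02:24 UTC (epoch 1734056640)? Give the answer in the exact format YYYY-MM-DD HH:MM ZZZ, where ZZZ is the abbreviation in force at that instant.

2024-12-13 02:24 QZG

Query: 2024-12-13 02:24 UTC
Rule 1/2 (QZG, +00:00): 2024-11-09 00:40 UTC ≤ query < 2025-02-18 15:50 UTC
2·60 + 24 + 0 = 144 min
144 = 0·1440 + 144; 144 = 2·60 + 24 → 02:24, same day
→ 2024-12-13 02:24 QZG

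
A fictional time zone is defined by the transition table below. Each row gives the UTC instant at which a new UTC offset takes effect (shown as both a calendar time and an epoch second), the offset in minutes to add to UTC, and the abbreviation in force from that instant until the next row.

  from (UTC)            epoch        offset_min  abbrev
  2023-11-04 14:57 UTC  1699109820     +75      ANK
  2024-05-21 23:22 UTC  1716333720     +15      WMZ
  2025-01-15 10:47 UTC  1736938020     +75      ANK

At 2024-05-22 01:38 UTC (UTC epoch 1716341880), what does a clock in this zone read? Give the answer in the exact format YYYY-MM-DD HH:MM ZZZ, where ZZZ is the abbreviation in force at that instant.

2024-05-22 01:53 WMZ

Query: 2024-05-22 01:38 UTC
Rule 2/3 (WMZ, +00:15): 2024-05-21 23:22 UTC ≤ query < 2025-01-15 10:47 UTC
1·60 + 38 + 15 = 113 min
113 = 0·1440 + 113; 113 = 1·60 + 53 → 01:53, same day
→ 2024-05-22 01:53 WMZ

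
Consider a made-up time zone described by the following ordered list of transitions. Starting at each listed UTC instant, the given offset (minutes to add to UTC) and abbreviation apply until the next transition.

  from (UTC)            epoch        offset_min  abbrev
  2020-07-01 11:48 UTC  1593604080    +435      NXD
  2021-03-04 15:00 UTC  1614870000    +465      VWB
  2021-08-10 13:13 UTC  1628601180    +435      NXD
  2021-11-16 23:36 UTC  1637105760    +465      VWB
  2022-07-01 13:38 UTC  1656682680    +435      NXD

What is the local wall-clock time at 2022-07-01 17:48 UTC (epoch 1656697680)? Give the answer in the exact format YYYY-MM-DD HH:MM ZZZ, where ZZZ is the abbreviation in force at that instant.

Query: 2022-07-01 17:48 UTC
Rule 5/5 (NXD, +07:15): 2022-07-01 13:38 UTC ≤ query < +∞
17·60 + 48 + 435 = 1503 min
1503 = 1·1440 + 63; 63 = 1·60 + 3 → 01:03, 2022-07-01 + 1 day = 2022-07-02
→ 2022-07-02 01:03 NXD

2022-07-02 01:03 NXD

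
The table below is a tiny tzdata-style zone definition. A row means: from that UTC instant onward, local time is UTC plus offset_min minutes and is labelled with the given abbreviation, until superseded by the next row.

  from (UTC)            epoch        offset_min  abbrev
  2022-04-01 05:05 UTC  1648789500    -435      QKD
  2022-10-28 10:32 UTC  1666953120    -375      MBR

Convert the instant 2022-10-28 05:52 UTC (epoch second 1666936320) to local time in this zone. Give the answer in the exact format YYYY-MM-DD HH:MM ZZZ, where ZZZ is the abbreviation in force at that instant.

Query: 2022-10-28 05:52 UTC
Rule 1/2 (QKD, -07:15): 2022-04-01 05:05 UTC ≤ query < 2022-10-28 10:32 UTC
5·60 + 52 - 435 = -83 min
-83 = -1·1440 + 1357; 1357 = 22·60 + 37 → 22:37, 2022-10-28 - 1 day = 2022-10-27
→ 2022-10-27 22:37 QKD

2022-10-27 22:37 QKD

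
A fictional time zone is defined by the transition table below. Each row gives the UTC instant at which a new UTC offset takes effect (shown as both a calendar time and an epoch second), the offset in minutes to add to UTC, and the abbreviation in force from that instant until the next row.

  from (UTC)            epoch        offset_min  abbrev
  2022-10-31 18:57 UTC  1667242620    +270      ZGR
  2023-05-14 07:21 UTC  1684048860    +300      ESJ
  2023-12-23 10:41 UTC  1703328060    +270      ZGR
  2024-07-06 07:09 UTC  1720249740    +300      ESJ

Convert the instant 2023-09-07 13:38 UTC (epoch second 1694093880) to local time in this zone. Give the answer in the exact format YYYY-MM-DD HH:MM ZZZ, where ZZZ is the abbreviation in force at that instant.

2023-09-07 18:38 ESJ

Query: 2023-09-07 13:38 UTC
Rule 2/4 (ESJ, +05:00): 2023-05-14 07:21 UTC ≤ query < 2023-12-23 10:41 UTC
13·60 + 38 + 300 = 1118 min
1118 = 0·1440 + 1118; 1118 = 18·60 + 38 → 18:38, same day
→ 2023-09-07 18:38 ESJ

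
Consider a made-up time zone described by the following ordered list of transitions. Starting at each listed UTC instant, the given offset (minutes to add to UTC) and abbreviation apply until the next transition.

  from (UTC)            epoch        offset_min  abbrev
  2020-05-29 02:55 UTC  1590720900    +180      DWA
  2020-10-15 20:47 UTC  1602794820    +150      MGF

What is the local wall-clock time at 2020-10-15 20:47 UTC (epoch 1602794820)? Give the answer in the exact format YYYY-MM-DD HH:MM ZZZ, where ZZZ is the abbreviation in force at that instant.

Query: 2020-10-15 20:47 UTC
Rule 2/2 (MGF, +02:30): 2020-10-15 20:47 UTC ≤ query < +∞
20·60 + 47 + 150 = 1397 min
1397 = 0·1440 + 1397; 1397 = 23·60 + 17 → 23:17, same day
→ 2020-10-15 23:17 MGF

2020-10-15 23:17 MGF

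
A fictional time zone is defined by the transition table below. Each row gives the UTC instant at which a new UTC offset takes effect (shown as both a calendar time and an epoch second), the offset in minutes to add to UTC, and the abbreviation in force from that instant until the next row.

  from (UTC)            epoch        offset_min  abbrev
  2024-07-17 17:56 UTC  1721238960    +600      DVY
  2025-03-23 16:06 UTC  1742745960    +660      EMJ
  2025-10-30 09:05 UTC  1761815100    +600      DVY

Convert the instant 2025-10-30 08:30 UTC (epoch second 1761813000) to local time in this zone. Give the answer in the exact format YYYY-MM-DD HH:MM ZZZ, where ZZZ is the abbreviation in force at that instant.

2025-10-30 19:30 EMJ

Query: 2025-10-30 08:30 UTC
Rule 2/3 (EMJ, +11:00): 2025-03-23 16:06 UTC ≤ query < 2025-10-30 09:05 UTC
8·60 + 30 + 660 = 1170 min
1170 = 0·1440 + 1170; 1170 = 19·60 + 30 → 19:30, same day
→ 2025-10-30 19:30 EMJ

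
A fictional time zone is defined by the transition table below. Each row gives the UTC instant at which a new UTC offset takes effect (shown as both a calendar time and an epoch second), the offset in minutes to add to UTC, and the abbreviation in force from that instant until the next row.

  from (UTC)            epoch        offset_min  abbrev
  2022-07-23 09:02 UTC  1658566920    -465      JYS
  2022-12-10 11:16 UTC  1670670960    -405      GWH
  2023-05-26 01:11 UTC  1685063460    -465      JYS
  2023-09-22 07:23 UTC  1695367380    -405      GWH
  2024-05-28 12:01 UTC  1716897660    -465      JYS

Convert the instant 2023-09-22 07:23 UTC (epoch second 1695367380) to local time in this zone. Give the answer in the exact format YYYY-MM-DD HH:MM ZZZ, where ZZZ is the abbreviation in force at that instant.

2023-09-22 00:38 GWH

Query: 2023-09-22 07:23 UTC
Rule 4/5 (GWH, -06:45): 2023-09-22 07:23 UTC ≤ query < 2024-05-28 12:01 UTC
7·60 + 23 - 405 = 38 min
38 = 0·1440 + 38; 38 = 0·60 + 38 → 00:38, same day
→ 2023-09-22 00:38 GWH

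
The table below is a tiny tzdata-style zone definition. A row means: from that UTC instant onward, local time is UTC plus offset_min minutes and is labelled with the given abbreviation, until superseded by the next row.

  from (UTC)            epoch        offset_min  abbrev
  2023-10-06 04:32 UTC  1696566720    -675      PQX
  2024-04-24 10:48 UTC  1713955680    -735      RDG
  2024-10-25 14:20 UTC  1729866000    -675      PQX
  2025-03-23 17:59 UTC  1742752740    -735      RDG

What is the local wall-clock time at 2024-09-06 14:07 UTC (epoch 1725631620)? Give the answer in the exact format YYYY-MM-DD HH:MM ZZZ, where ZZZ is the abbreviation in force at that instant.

Query: 2024-09-06 14:07 UTC
Rule 2/4 (RDG, -12:15): 2024-04-24 10:48 UTC ≤ query < 2024-10-25 14:20 UTC
14·60 + 7 - 735 = 112 min
112 = 0·1440 + 112; 112 = 1·60 + 52 → 01:52, same day
→ 2024-09-06 01:52 RDG

2024-09-06 01:52 RDG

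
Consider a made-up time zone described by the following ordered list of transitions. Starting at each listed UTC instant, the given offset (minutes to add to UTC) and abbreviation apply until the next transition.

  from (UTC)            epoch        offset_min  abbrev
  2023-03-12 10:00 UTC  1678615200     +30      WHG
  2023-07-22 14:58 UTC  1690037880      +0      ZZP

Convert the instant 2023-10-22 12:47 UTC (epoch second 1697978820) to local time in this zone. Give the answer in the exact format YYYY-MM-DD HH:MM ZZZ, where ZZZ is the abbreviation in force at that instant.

Query: 2023-10-22 12:47 UTC
Rule 2/2 (ZZP, +00:00): 2023-07-22 14:58 UTC ≤ query < +∞
12·60 + 47 + 0 = 767 min
767 = 0·1440 + 767; 767 = 12·60 + 47 → 12:47, same day
→ 2023-10-22 12:47 ZZP

2023-10-22 12:47 ZZP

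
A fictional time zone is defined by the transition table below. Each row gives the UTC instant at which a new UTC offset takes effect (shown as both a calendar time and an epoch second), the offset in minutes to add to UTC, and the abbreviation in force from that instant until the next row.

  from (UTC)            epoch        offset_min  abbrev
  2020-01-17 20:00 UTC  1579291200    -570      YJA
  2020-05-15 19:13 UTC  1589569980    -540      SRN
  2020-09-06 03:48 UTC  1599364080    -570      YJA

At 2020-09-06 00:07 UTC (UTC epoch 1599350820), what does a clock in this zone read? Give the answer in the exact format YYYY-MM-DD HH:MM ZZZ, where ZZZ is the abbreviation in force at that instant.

2020-09-05 15:07 SRN

Query: 2020-09-06 00:07 UTC
Rule 2/3 (SRN, -09:00): 2020-05-15 19:13 UTC ≤ query < 2020-09-06 03:48 UTC
0·60 + 7 - 540 = -533 min
-533 = -1·1440 + 907; 907 = 15·60 + 7 → 15:07, 2020-09-06 - 1 day = 2020-09-05
→ 2020-09-05 15:07 SRN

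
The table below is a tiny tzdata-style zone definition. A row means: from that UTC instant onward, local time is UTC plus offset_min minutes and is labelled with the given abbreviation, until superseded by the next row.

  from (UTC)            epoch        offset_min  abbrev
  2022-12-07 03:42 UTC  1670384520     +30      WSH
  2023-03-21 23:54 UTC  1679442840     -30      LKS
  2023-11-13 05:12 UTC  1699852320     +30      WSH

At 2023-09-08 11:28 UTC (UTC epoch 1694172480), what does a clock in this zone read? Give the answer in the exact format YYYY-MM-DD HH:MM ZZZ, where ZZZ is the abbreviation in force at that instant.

Query: 2023-09-08 11:28 UTC
Rule 2/3 (LKS, -00:30): 2023-03-21 23:54 UTC ≤ query < 2023-11-13 05:12 UTC
11·60 + 28 - 30 = 658 min
658 = 0·1440 + 658; 658 = 10·60 + 58 → 10:58, same day
→ 2023-09-08 10:58 LKS

2023-09-08 10:58 LKS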